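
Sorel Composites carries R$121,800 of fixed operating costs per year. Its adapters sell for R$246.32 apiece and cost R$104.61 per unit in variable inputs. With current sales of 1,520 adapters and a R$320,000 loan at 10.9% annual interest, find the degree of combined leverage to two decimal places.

3.67

Total contribution margin = 1,520 × R$141.71 = R$215,399.20.
EBIT = R$215,399.20 − R$121,800 = R$93,599.20. Interest = R$34,880.00, so EBIT − I = R$58,719.20.
DCL = contribution ÷ (EBIT − I) = R$215,399.20 ÷ R$58,719.20 = 3.6683.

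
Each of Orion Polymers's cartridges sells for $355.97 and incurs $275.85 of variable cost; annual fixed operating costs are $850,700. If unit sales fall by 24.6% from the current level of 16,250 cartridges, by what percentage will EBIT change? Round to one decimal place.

Contribution at this volume is 16,250 × $80.12 = $1,301,950.00.
Operating income = contribution − fixed costs = $1,301,950.00 − $850,700 = $451,250.00.
DOL = contribution ÷ EBIT = $1,301,950.00 ÷ $451,250.00 = 2.8852.
%ΔEBIT = DOL × %ΔSales = 2.8852 × -24.6% = -71.0%.

-71.0%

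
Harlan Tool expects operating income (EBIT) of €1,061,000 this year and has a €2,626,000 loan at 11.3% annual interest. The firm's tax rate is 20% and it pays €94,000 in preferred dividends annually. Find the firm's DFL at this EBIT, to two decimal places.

1.64

Interest = €296,738.00.
Preferred dividends grossed up pre-tax: €94,000 / (1 − 0.20) = €117,500.00.
DFL = EBIT ÷ [EBIT − I − D_p/(1−t)] = €1,061,000 ÷ [€1,061,000 − €296,738.00 − €117,500.00] = €1,061,000 ÷ €646,762.00 = 1.6405.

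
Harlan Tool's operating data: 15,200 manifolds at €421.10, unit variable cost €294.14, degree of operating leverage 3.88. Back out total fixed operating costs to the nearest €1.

Total contribution margin = 15,200 × €126.96 = €1,929,792.00.
DOL = contribution / EBIT, so EBIT = €1,929,792.00 / 3.88 = €497,369.07.
Fixed costs = CM − EBIT = €1,929,792.00 − €497,369.07 = €1,432,423.

€1,432,423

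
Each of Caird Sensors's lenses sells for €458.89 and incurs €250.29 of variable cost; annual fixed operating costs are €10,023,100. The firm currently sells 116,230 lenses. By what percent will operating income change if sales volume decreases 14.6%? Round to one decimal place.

At 116,230 units, contribution = 116,230 × €208.60 = €24,245,578.00.
Subtracting fixed costs: EBIT = €24,245,578.00 − €10,023,100 = €14,222,478.00.
Degree of operating leverage = €24,245,578.00 / €14,222,478.00 = 1.7047.
Operating income changes by 1.7047 × -14.6% = -24.9%.

-24.9%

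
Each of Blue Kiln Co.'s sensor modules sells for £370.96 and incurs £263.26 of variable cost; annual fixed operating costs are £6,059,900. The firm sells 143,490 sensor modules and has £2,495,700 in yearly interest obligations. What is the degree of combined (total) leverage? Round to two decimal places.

Total contribution margin = 143,490 × £107.70 = £15,453,873.00.
EBIT = £15,453,873.00 − £6,059,900 = £9,393,973.00. Interest = £2,495,700.00.
DOL = £15,453,873.00 ÷ £9,393,973.00 = 1.6451; DFL = £9,393,973.00 ÷ £6,898,273.00 = 1.3618.
DCL = DOL × DFL = 1.6451 × 1.3618 = 2.2403.

2.24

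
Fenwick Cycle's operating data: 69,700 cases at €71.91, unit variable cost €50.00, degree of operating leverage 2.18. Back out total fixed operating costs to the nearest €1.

€826,610

Total contribution margin = 69,700 × €21.91 = €1,527,127.00.
Since DOL = CM ÷ EBIT, EBIT = €1,527,127.00 ÷ 2.18 = €700,516.97.
And FC = contribution − EBIT = €1,527,127.00 − €700,516.97 = €826,610.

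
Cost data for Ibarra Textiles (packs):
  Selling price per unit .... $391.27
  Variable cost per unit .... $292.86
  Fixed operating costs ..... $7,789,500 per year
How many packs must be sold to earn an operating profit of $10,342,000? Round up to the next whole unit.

184,245 packs

Each unit contributes $391.27 − $292.86 = $98.41.
Units = (FC + target) / CM = ($7,789,500 + $10,342,000) / $98.41 = 184,244.49, so 184,245 packs.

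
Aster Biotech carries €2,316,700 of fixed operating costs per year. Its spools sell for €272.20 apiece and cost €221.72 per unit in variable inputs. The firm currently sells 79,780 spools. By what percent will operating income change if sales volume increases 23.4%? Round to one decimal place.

At 79,780 units, contribution = 79,780 × €50.48 = €4,027,294.40.
EBIT = €4,027,294.40 − €2,316,700 = €1,710,594.40.
Degree of operating leverage = €4,027,294.40 / €1,710,594.40 = 2.3543.
So EBIT moves 2.3543 × (+23.4%) = +55.1%.

+55.1%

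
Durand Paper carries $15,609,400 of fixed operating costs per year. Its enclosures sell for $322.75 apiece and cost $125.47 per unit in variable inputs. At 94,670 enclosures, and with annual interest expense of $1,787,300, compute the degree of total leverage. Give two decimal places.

At 94,670 units, contribution = 94,670 × $197.28 = $18,676,497.60.
Subtracting fixed costs: EBIT = $18,676,497.60 − $15,609,400 = $3,067,097.60. Interest = $1,787,300.00.
DOL = $18,676,497.60 ÷ $3,067,097.60 = 6.0893; DFL = $3,067,097.60 ÷ $1,279,797.60 = 2.3965.
Combined leverage = 6.0893 × 2.3965 = 14.5930.

14.59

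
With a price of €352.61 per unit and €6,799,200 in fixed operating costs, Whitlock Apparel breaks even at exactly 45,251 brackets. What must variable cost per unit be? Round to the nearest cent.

€202.35

At break-even, FC = Q × (P − VC), so P − VC = €6,799,200 ÷ 45,251 = €150.2552.
Variable cost per unit = €352.61 − €150.2552 = €202.35.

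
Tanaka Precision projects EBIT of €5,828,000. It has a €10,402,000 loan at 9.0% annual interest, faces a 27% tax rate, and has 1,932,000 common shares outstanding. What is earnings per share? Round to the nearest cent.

Interest = €936,180.00, so EBT = €5,828,000 − €936,180.00 = €4,891,820.00.
After tax at 27%: net income = €4,891,820.00 × 0.73 = €3,571,028.60.
EPS = €3,571,028.60 ÷ 1,932,000 = €1.85.

€1.85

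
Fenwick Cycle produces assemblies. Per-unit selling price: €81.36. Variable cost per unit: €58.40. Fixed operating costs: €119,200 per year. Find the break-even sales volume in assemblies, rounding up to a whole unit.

Unit CM = price − variable cost = €81.36 − €58.40 = €22.96.
Units to break even: €119,200 ÷ €22.96 = 5,191.64, rounded up to 5,192.

5,192 assemblies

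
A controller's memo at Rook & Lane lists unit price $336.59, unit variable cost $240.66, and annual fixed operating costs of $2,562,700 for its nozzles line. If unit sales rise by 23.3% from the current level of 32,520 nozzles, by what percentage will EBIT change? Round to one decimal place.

+130.5%

At 32,520 units, contribution = 32,520 × $95.93 = $3,119,643.60.
EBIT = $3,119,643.60 − $2,562,700 = $556,943.60.
So DOL = total CM / EBIT = $3,119,643.60 / $556,943.60 = 5.6014.
So EBIT moves 5.6014 × (+23.3%) = +130.5%.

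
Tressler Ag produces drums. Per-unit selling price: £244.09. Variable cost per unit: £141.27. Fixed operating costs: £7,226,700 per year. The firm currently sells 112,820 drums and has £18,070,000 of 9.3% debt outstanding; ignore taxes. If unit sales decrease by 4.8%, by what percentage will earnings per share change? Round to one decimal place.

Contribution at this volume is 112,820 × £102.82 = £11,600,152.40.
EBIT = £11,600,152.40 − £7,226,700 = £4,373,452.40.
Interest = £1,680,510.00, so EBIT − I = £2,692,942.40.
Degree of combined leverage = contribution ÷ (EBIT − I) = £11,600,152.40 ÷ £2,692,942.40 = 4.3076.
%ΔEPS = DCL × %ΔSales = 4.3076 × -4.8% = -20.7%.

-20.7%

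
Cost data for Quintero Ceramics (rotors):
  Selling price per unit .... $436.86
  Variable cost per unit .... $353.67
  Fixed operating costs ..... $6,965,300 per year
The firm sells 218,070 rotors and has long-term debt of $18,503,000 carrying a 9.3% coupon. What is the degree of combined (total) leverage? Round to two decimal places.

1.92

Contribution at this volume is 218,070 × $83.19 = $18,141,243.30.
EBIT = $18,141,243.30 − $6,965,300 = $11,175,943.30. Interest = $1,720,779.00.
DOL = $18,141,243.30 ÷ $11,175,943.30 = 1.6232; DFL = $11,175,943.30 ÷ $9,455,164.30 = 1.1820.
DCL = DOL × DFL = 1.6232 × 1.1820 = 1.9186.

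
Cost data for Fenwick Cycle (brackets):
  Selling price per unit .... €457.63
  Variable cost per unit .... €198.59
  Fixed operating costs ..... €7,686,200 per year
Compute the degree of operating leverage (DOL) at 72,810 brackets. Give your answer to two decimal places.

1.69

At 72,810 units, contribution = 72,810 × €259.04 = €18,860,702.40.
EBIT = €18,860,702.40 − €7,686,200 = €11,174,502.40.
DOL = contribution ÷ EBIT = €18,860,702.40 ÷ €11,174,502.40 = 1.6878.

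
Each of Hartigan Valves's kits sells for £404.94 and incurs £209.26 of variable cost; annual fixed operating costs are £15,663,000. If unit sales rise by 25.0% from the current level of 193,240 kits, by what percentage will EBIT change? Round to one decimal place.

+42.7%

Total contribution margin = 193,240 × £195.68 = £37,813,203.20.
Operating income = contribution − fixed costs = £37,813,203.20 − £15,663,000 = £22,150,203.20.
So DOL = total CM / EBIT = £37,813,203.20 / £22,150,203.20 = 1.7071.
%ΔEBIT = DOL × %ΔSales = 1.7071 × +25.0% = +42.7%.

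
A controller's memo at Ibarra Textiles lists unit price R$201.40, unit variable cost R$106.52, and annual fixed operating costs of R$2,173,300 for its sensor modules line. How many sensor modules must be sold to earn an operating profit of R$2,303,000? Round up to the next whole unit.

Contribution margin per unit = R$201.40 − R$106.52 = R$94.88.
Need Q such that Q × R$94.88 − R$2,173,300 = R$2,303,000, i.e. Q = R$4,476,300 / R$94.88 = 47,178.54 → 47,179.

47,179 sensor modules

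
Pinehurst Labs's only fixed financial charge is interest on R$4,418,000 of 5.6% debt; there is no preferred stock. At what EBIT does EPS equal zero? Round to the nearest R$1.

R$247,408

Annual interest = 5.6% × R$4,418,000 = R$247,408.00.
With no preferred dividends, EPS = 0 when EBIT exactly covers interest, so the financial break-even EBIT is R$247,408.00.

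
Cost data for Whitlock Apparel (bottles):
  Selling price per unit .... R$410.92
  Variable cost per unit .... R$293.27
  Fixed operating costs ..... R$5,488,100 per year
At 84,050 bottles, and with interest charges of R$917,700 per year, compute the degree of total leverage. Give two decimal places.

Contribution at this volume is 84,050 × R$117.65 = R$9,888,482.50.
EBIT = R$9,888,482.50 − R$5,488,100 = R$4,400,382.50. Interest = R$917,700.00, so EBIT − I = R$3,482,682.50.
DCL = contribution ÷ (EBIT − I) = R$9,888,482.50 ÷ R$3,482,682.50 = 2.8393.

2.84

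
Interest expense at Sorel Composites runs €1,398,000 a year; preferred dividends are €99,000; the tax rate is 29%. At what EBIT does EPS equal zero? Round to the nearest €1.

Grossing the preferred dividend up to pre-tax terms: €99,000 / (1 − 0.29) = €139,436.62.
EPS = 0 when EBIT covers interest plus the pre-tax preferred burden: €1,398,000 + €139,436.62 = €1,537,436.62.

€1,537,437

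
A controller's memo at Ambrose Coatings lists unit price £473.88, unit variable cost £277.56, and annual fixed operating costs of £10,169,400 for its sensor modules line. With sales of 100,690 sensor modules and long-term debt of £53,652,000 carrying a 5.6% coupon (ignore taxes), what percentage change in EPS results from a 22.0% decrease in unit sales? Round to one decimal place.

At 100,690 units, contribution = 100,690 × £196.32 = £19,767,460.80.
EBIT = £19,767,460.80 − £10,169,400 = £9,598,060.80.
After interest of £3,004,512.00, pre-tax earnings = £6,593,548.80.
DCL = total CM / (EBIT − I) = £19,767,460.80 / £6,593,548.80 = 2.9980.
%ΔEPS = DCL × %ΔSales = 2.9980 × -22.0% = -66.0%.

-66.0%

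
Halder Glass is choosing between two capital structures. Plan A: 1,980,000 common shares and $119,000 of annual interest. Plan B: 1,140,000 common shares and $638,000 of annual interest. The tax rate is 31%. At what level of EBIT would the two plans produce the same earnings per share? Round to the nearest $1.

$1,342,357

At indifference, (EBIT − 119,000)(1 − t)/1,980,000 = (EBIT − 638,000)(1 − t)/1,140,000.
The (1 − t) factor cancels: (EBIT − 119,000) × 1,140,000 = (EBIT − 638,000) × 1,980,000.
EBIT × (1,980,000 − 1,140,000) = 638,000 × 1,980,000 − 119,000 × 1,140,000 = 1,127,580,000,000, so EBIT = 1,127,580,000,000 ÷ 840,000 = 1,342,357.14.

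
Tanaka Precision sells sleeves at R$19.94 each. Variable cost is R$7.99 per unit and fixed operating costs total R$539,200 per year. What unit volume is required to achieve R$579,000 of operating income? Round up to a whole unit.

Contribution margin per unit = R$19.94 − R$7.99 = R$11.95.
Units = (FC + target) / CM = (R$539,200 + R$579,000) / R$11.95 = 93,573.22, so 93,574 sleeves.

93,574 sleeves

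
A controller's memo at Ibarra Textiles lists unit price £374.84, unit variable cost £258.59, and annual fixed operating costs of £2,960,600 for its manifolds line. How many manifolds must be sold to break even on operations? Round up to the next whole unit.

Unit CM = price − variable cost = £374.84 − £258.59 = £116.25.
Break-even volume = fixed costs ÷ CM per unit = £2,960,600 ÷ £116.25 = 25,467.53, so 25,468 manifolds.

25,468 manifolds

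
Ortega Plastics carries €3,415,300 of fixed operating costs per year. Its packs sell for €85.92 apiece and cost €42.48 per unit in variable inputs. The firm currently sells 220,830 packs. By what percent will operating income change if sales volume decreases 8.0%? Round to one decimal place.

At 220,830 units, contribution = 220,830 × €43.44 = €9,592,855.20.
Subtracting fixed costs: EBIT = €9,592,855.20 − €3,415,300 = €6,177,555.20.
So DOL = total CM / EBIT = €9,592,855.20 / €6,177,555.20 = 1.5529.
So EBIT moves 1.5529 × (-8.0%) = -12.4%.

-12.4%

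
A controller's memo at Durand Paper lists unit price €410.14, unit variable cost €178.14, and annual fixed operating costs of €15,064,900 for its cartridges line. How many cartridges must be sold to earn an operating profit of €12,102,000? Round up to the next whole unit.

Unit CM = price − variable cost = €410.14 − €178.14 = €232.00.
Required volume = (fixed costs + target profit) ÷ CM = (€15,064,900 + €12,102,000) ÷ €232.00 = 117,098.71, so 117,099 cartridges.

117,099 cartridges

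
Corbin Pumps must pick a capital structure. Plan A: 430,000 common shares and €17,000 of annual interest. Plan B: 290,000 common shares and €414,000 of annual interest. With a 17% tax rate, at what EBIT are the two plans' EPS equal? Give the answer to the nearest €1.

€1,236,357

At indifference, (EBIT − 17,000)(1 − t)/430,000 = (EBIT − 414,000)(1 − t)/290,000.
Cancelling (1 − t) and cross-multiplying: 290,000·(EBIT − 17,000) = 430,000·(EBIT − 414,000).
Solving, EBIT = (414,000·430,000 − 17,000·290,000) / (430,000 − 290,000) = 173,090,000,000 / 140,000 = 1,236,357.14.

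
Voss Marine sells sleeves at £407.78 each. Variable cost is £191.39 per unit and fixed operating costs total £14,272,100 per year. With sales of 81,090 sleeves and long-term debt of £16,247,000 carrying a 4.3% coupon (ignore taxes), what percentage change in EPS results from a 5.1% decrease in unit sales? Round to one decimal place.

Contribution at this volume is 81,090 × £216.39 = £17,547,065.10.
Subtracting fixed costs: EBIT = £17,547,065.10 − £14,272,100 = £3,274,965.10.
Interest = £698,621.00, so EBIT − I = £2,576,344.10.
Degree of combined leverage = contribution ÷ (EBIT − I) = £17,547,065.10 ÷ £2,576,344.10 = 6.8108.
%ΔEPS = DCL × %ΔSales = 6.8108 × -5.1% = -34.7%.

-34.7%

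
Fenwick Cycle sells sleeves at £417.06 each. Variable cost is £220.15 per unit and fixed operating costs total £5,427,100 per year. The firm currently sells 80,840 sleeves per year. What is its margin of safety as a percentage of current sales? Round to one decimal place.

65.9%

Contribution margin per unit = £417.06 − £220.15 = £196.91. Break-even units = £5,427,100 ÷ £196.91 = 27,561.32; break-even revenue = 27,561.32 × £417.06 = £11,494,725.13.
Actual sales revenue = 80,840 × £417.06 = £33,715,130.40.
Margin of safety = (£33,715,130.40 − £11,494,725.13) ÷ £33,715,130.40 = 65.9%.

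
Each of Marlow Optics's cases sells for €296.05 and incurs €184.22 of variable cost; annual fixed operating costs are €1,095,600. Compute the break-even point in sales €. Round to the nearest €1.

€2,900,406

CM per unit = €296.05 − €184.22 = €111.83; CM ratio = €111.83 / €296.05 = 0.3777.
Break-even revenue = fixed costs × price ÷ CM = €1,095,600 × €296.05 ÷ €111.83 = €2,900,406.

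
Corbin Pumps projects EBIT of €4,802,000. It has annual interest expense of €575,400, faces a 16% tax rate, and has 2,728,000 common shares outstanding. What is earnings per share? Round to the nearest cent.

€1.30

Pre-tax income = €4,802,000 − €575,400.00 = €4,226,600.00.
Net income = €4,226,600.00 × (1 − 0.16) = €3,550,344.00.
EPS = €3,550,344.00 ÷ 2,728,000 = €1.30.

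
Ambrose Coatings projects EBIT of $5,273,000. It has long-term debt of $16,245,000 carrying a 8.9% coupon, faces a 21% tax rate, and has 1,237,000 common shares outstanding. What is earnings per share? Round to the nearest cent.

$2.44

Interest = $1,445,805.00, so EBT = $5,273,000 − $1,445,805.00 = $3,827,195.00.
Net income = $3,827,195.00 × (1 − 0.21) = $3,023,484.05.
EPS = $3,023,484.05 ÷ 1,237,000 = $2.44.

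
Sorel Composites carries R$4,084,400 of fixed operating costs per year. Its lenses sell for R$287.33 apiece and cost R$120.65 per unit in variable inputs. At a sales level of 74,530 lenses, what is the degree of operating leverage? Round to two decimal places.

At 74,530 units, contribution = 74,530 × R$166.68 = R$12,422,660.40.
Subtracting fixed costs: EBIT = R$12,422,660.40 − R$4,084,400 = R$8,338,260.40.
So DOL = total CM / EBIT = R$12,422,660.40 / R$8,338,260.40 = 1.4898.

1.49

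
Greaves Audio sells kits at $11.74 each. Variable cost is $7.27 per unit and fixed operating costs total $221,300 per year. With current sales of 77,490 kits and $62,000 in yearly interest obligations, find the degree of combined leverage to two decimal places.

Total contribution margin = 77,490 × $4.47 = $346,380.30.
EBIT = $346,380.30 − $221,300 = $125,080.30. Interest = $62,000.00.
DOL = $346,380.30 ÷ $125,080.30 = 2.7693; DFL = $125,080.30 ÷ $63,080.30 = 1.9829.
Combined leverage = 2.7693 × 1.9829 = 5.4912.

5.49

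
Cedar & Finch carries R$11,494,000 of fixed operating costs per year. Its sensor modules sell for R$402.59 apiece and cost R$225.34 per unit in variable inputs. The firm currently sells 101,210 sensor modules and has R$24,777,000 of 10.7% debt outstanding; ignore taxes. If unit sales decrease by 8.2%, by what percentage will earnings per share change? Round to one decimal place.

At 101,210 units, contribution = 101,210 × R$177.25 = R$17,939,472.50.
Subtracting fixed costs: EBIT = R$17,939,472.50 − R$11,494,000 = R$6,445,472.50.
After interest of R$2,651,139.00, pre-tax earnings = R$3,794,333.50.
DCL = total CM / (EBIT − I) = R$17,939,472.50 / R$3,794,333.50 = 4.7280.
%ΔEPS = DCL × %ΔSales = 4.7280 × -8.2% = -38.8%.

-38.8%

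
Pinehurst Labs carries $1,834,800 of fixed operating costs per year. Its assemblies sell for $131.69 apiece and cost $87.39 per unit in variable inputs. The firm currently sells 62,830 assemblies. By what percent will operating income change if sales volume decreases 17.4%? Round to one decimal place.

At 62,830 units, contribution = 62,830 × $44.30 = $2,783,369.00.
EBIT = $2,783,369.00 − $1,834,800 = $948,569.00.
DOL = contribution ÷ EBIT = $2,783,369.00 ÷ $948,569.00 = 2.9343.
Operating income changes by 2.9343 × -17.4% = -51.1%.

-51.1%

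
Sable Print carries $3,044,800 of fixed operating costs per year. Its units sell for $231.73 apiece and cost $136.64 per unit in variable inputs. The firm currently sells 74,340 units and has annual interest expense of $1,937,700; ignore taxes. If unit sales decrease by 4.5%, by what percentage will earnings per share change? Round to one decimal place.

-15.2%

Contribution at this volume is 74,340 × $95.09 = $7,068,990.60.
Subtracting fixed costs: EBIT = $7,068,990.60 − $3,044,800 = $4,024,190.60.
Interest = $1,937,700.00, so EBIT − I = $2,086,490.60.
DCL = total CM / (EBIT − I) = $7,068,990.60 / $2,086,490.60 = 3.3880.
%ΔEPS = DCL × %ΔSales = 3.3880 × -4.5% = -15.2%.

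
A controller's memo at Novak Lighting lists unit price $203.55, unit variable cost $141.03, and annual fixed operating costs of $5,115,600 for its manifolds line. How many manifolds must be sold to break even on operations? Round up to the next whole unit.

Each unit contributes $203.55 − $141.03 = $62.52.
Break-even Q = $5,115,600 / $62.52 = 81,823.42 → 81,824 manifolds.

81,824 manifolds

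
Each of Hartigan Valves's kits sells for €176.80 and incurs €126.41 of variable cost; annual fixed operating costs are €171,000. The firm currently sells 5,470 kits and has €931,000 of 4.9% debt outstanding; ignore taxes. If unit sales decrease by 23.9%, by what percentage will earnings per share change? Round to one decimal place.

Contribution at this volume is 5,470 × €50.39 = €275,633.30.
Operating income = contribution − fixed costs = €275,633.30 − €171,000 = €104,633.30.
After interest of €45,619.00, pre-tax earnings = €59,014.30.
Degree of combined leverage = contribution ÷ (EBIT − I) = €275,633.30 ÷ €59,014.30 = 4.6706.
EPS therefore changes by 4.6706 × (-23.9%) = -111.6%.

-111.6%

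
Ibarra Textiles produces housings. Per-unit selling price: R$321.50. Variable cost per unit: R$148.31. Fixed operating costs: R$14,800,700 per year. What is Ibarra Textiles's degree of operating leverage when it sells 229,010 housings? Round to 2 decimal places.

Total contribution margin = 229,010 × R$173.19 = R$39,662,241.90.
Operating income = contribution − fixed costs = R$39,662,241.90 − R$14,800,700 = R$24,861,541.90.
DOL = contribution ÷ EBIT = R$39,662,241.90 ÷ R$24,861,541.90 = 1.5953.

1.60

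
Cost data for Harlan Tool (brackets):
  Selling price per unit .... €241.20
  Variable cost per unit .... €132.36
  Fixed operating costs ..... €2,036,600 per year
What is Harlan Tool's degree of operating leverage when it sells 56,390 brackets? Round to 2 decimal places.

Contribution at this volume is 56,390 × €108.84 = €6,137,487.60.
Subtracting fixed costs: EBIT = €6,137,487.60 − €2,036,600 = €4,100,887.60.
Degree of operating leverage = €6,137,487.60 / €4,100,887.60 = 1.4966.

1.50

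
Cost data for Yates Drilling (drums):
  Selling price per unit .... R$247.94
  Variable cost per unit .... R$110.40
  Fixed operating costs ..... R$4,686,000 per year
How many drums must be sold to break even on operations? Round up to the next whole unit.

Contribution margin per unit = R$247.94 − R$110.40 = R$137.54.
Break-even Q = R$4,686,000 / R$137.54 = 34,070.09 → 34,071 drums.

34,071 drums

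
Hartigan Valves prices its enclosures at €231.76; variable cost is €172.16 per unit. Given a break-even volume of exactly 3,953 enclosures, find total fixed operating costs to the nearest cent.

Each unit contributes €231.76 − €172.16 = €59.60.
Since BE = FC / CM, FC = 3,953 × €59.60 = €235,598.80.

€235,598.80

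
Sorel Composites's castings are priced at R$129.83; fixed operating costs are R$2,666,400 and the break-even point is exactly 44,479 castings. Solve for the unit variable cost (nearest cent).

Contribution per unit must be FC / Q = R$2,666,400 / 44,479 = R$59.9474.
Hence VC = price − CM = R$129.83 − R$59.9474 = R$69.88.

R$69.88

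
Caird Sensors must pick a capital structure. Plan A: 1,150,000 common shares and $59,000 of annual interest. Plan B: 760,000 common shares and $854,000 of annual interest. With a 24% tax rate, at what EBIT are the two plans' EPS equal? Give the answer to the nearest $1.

Set EPS_A = EPS_B: (EBIT − $59,000)(1 − 0.24) ÷ 1,150,000 = (EBIT − $854,000)(1 − 0.24) ÷ 760,000.
The (1 − t) factor cancels: (EBIT − 59,000) × 760,000 = (EBIT − 854,000) × 1,150,000.
EBIT × (1,150,000 − 760,000) = 854,000 × 1,150,000 − 59,000 × 760,000 = 937,260,000,000, so EBIT = 937,260,000,000 ÷ 390,000 = 2,403,230.77.

$2,403,231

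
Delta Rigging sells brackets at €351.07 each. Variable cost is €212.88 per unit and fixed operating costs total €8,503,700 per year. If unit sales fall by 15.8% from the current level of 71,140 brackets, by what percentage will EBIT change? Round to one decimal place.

At 71,140 units, contribution = 71,140 × €138.19 = €9,830,836.60.
Subtracting fixed costs: EBIT = €9,830,836.60 − €8,503,700 = €1,327,136.60.
DOL = contribution ÷ EBIT = €9,830,836.60 ÷ €1,327,136.60 = 7.4076.
%ΔEBIT = DOL × %ΔSales = 7.4076 × -15.8% = -117.0%.

-117.0%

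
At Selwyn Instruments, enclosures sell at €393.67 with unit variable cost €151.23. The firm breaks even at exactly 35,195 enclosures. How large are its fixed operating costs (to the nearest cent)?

Unit CM = price − variable cost = €393.67 − €151.23 = €242.44.
Fixed costs = break-even units × CM = 35,195 × €242.44 = €8,532,675.80.

€8,532,675.80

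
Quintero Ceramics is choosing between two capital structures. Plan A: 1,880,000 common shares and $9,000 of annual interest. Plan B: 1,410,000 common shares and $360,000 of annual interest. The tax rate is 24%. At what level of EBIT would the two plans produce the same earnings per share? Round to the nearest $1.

$1,413,000

Set EPS_A = EPS_B: (EBIT − $9,000)(1 − 0.24) ÷ 1,880,000 = (EBIT − $360,000)(1 − 0.24) ÷ 1,410,000.
Cancelling (1 − t) and cross-multiplying: 1,410,000·(EBIT − 9,000) = 1,880,000·(EBIT − 360,000).
EBIT × (1,880,000 − 1,410,000) = 360,000 × 1,880,000 − 9,000 × 1,410,000 = 664,110,000,000, so EBIT = 664,110,000,000 ÷ 470,000 = 1,413,000.00.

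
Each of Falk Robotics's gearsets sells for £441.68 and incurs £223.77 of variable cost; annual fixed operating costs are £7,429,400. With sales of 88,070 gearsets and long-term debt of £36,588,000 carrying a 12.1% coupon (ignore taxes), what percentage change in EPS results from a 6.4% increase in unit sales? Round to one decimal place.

Contribution at this volume is 88,070 × £217.91 = £19,191,333.70.
EBIT = £19,191,333.70 − £7,429,400 = £11,761,933.70.
After interest of £4,427,148.00, pre-tax earnings = £7,334,785.70.
Degree of combined leverage = contribution ÷ (EBIT − I) = £19,191,333.70 ÷ £7,334,785.70 = 2.6165.
EPS therefore changes by 2.6165 × (+6.4%) = +16.7%.

+16.7%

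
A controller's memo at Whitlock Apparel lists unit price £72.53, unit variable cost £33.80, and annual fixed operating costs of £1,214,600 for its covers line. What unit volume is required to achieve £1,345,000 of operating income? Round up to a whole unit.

66,089 covers

Unit CM = price − variable cost = £72.53 − £33.80 = £38.73.
Units = (FC + target) / CM = (£1,214,600 + £1,345,000) / £38.73 = 66,088.30, so 66,089 covers.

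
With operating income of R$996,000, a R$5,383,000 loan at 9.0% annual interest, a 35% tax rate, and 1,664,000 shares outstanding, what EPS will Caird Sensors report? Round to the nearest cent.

R$0.20

Pre-tax income = R$996,000 − R$484,470.00 = R$511,530.00.
After tax at 35%: net income = R$511,530.00 × 0.65 = R$332,494.50.
EPS = R$332,494.50 ÷ 1,664,000 = R$0.20.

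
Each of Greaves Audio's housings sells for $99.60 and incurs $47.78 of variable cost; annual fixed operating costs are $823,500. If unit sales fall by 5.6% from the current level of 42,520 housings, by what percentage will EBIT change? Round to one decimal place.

Total contribution margin = 42,520 × $51.82 = $2,203,386.40.
Subtracting fixed costs: EBIT = $2,203,386.40 − $823,500 = $1,379,886.40.
DOL = contribution ÷ EBIT = $2,203,386.40 ÷ $1,379,886.40 = 1.5968.
Operating income changes by 1.5968 × -5.6% = -8.9%.

-8.9%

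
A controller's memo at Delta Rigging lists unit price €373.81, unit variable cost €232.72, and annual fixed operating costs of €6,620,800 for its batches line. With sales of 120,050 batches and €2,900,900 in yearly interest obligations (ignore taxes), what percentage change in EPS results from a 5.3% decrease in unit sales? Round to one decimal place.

Total contribution margin = 120,050 × €141.09 = €16,937,854.50.
Subtracting fixed costs: EBIT = €16,937,854.50 − €6,620,800 = €10,317,054.50.
After interest of €2,900,900.00, pre-tax earnings = €7,416,154.50.
DCL = total CM / (EBIT − I) = €16,937,854.50 / €7,416,154.50 = 2.2839.
%ΔEPS = DCL × %ΔSales = 2.2839 × -5.3% = -12.1%.

-12.1%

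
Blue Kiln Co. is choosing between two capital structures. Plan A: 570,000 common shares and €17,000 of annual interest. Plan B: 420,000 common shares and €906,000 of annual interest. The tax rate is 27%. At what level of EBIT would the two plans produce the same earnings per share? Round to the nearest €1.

€3,395,200

At indifference, (EBIT − 17,000)(1 − t)/570,000 = (EBIT − 906,000)(1 − t)/420,000.
Cancelling (1 − t) and cross-multiplying: 420,000·(EBIT − 17,000) = 570,000·(EBIT − 906,000).
EBIT × (570,000 − 420,000) = 906,000 × 570,000 − 17,000 × 420,000 = 509,280,000,000, so EBIT = 509,280,000,000 ÷ 150,000 = 3,395,200.00.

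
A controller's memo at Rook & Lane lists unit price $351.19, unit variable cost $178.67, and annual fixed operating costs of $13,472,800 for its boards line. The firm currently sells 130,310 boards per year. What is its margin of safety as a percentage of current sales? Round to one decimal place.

40.1%

Each unit contributes $351.19 − $178.67 = $172.52. Break-even units = $13,472,800 ÷ $172.52 = 78,094.13; break-even revenue = 78,094.13 × $351.19 = $27,425,878.92.
Current sales = 130,310 × $351.19 = $45,763,568.90.
Margin of safety = ($45,763,568.90 − $27,425,878.92) ÷ $45,763,568.90 = 40.1%.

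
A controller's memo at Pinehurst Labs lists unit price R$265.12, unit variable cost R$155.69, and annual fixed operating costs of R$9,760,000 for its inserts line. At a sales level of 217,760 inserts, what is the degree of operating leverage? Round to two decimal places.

1.69

At 217,760 units, contribution = 217,760 × R$109.43 = R$23,829,476.80.
EBIT = R$23,829,476.80 − R$9,760,000 = R$14,069,476.80.
Degree of operating leverage = R$23,829,476.80 / R$14,069,476.80 = 1.6937.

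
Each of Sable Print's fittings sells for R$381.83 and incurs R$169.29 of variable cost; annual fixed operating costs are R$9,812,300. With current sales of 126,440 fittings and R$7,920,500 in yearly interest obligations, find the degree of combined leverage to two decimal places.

Contribution at this volume is 126,440 × R$212.54 = R$26,873,557.60.
Operating income = contribution − fixed costs = R$26,873,557.60 − R$9,812,300 = R$17,061,257.60. Interest = R$7,920,500.00, so EBIT − I = R$9,140,757.60.
DCL = contribution ÷ (EBIT − I) = R$26,873,557.60 ÷ R$9,140,757.60 = 2.9400.

2.94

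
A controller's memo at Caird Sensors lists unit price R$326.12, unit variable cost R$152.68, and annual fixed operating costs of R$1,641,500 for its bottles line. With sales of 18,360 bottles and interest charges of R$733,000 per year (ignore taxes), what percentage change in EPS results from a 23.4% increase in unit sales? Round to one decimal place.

At 18,360 units, contribution = 18,360 × R$173.44 = R$3,184,358.40.
EBIT = R$3,184,358.40 − R$1,641,500 = R$1,542,858.40.
Interest = R$733,000.00, so EBIT − I = R$809,858.40.
Degree of combined leverage = contribution ÷ (EBIT − I) = R$3,184,358.40 ÷ R$809,858.40 = 3.9320.
%ΔEPS = DCL × %ΔSales = 3.9320 × +23.4% = +92.0%.

+92.0%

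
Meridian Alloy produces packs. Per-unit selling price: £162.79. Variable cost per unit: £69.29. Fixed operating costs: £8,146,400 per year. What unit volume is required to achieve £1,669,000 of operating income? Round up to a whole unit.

104,978 packs

Each unit contributes £162.79 − £69.29 = £93.50.
Units = (FC + target) / CM = (£8,146,400 + £1,669,000) / £93.50 = 104,977.54, so 104,978 packs.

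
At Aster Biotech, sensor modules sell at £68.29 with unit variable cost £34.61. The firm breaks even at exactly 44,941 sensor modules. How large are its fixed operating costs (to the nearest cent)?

£1,513,612.88

Unit CM = price − variable cost = £68.29 − £34.61 = £33.68.
Fixed costs = break-even units × CM = 44,941 × £33.68 = £1,513,612.88.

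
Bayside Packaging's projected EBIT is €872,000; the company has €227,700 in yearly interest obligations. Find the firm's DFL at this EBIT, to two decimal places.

Annual interest charges come to €227,700.00.
Degree of financial leverage = EBIT / (EBIT − interest) = €872,000 / €644,300.00 = 1.3534.

1.35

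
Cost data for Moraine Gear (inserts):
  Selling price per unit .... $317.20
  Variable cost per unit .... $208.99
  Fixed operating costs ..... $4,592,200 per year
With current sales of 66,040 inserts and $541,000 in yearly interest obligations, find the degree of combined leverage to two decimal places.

Total contribution margin = 66,040 × $108.21 = $7,146,188.40.
Operating income = contribution − fixed costs = $7,146,188.40 − $4,592,200 = $2,553,988.40. Interest = $541,000.00.
DOL = $7,146,188.40 ÷ $2,553,988.40 = 2.7981; DFL = $2,553,988.40 ÷ $2,012,988.40 = 1.2688.
Combined leverage = 2.7981 × 1.2688 = 3.5502.

3.55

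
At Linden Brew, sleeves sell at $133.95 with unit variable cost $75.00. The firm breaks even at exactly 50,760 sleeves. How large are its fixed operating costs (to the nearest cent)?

Unit CM = price − variable cost = $133.95 − $75.00 = $58.95.
Since BE = FC / CM, FC = 50,760 × $58.95 = $2,992,302.00.

$2,992,302.00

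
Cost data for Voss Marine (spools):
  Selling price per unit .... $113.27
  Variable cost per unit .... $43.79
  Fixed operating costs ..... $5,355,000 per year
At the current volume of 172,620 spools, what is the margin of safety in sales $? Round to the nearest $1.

Each unit contributes $113.27 − $43.79 = $69.48. Break-even units = $5,355,000 ÷ $69.48 = 77,072.54; break-even revenue = 77,072.54 × $113.27 = $8,730,006.48.
Current sales = 172,620 × $113.27 = $19,552,667.40.
Margin of safety = $19,552,667.40 − $8,730,006.48 = $10,822,661.

$10,822,661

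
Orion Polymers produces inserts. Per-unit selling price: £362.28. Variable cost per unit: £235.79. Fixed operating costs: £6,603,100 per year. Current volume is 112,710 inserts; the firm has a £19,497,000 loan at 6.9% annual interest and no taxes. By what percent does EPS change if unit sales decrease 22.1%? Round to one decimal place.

-49.9%

Total contribution margin = 112,710 × £126.49 = £14,256,687.90.
Operating income = contribution − fixed costs = £14,256,687.90 − £6,603,100 = £7,653,587.90.
Interest = £1,345,293.00, so EBIT − I = £6,308,294.90.
DCL = total CM / (EBIT − I) = £14,256,687.90 / £6,308,294.90 = 2.2600.
EPS therefore changes by 2.2600 × (-22.1%) = -49.9%.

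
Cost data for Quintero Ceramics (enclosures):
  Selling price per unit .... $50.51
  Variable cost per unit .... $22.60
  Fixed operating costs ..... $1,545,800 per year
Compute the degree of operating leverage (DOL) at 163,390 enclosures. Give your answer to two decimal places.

1.51

At 163,390 units, contribution = 163,390 × $27.91 = $4,560,214.90.
EBIT = $4,560,214.90 − $1,545,800 = $3,014,414.90.
DOL = contribution ÷ EBIT = $4,560,214.90 ÷ $3,014,414.90 = 1.5128.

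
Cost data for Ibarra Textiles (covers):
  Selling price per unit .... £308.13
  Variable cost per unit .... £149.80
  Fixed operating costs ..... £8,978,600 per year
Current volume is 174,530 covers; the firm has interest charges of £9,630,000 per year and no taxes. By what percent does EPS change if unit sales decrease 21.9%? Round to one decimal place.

Contribution at this volume is 174,530 × £158.33 = £27,633,334.90.
Subtracting fixed costs: EBIT = £27,633,334.90 − £8,978,600 = £18,654,734.90.
Interest = £9,630,000.00, so EBIT − I = £9,024,734.90.
Degree of combined leverage = contribution ÷ (EBIT − I) = £27,633,334.90 ÷ £9,024,734.90 = 3.0620.
EPS therefore changes by 3.0620 × (-21.9%) = -67.1%.

-67.1%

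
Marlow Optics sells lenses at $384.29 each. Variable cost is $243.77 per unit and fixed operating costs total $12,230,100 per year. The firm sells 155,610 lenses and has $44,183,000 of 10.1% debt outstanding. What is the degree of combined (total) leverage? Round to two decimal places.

4.23

At 155,610 units, contribution = 155,610 × $140.52 = $21,866,317.20.
Operating income = contribution − fixed costs = $21,866,317.20 − $12,230,100 = $9,636,217.20. Interest = $4,462,483.00.
DOL = $21,866,317.20 ÷ $9,636,217.20 = 2.2692; DFL = $9,636,217.20 ÷ $5,173,734.20 = 1.8625.
Combined leverage = 2.2692 × 1.8625 = 4.2264.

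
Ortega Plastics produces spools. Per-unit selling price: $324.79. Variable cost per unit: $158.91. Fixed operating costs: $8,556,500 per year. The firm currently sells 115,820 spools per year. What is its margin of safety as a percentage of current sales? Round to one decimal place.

Unit CM = price − variable cost = $324.79 − $158.91 = $165.88. Break-even units = $8,556,500 ÷ $165.88 = 51,582.47; break-even revenue = 51,582.47 × $324.79 = $16,753,470.19.
Actual sales revenue = 115,820 × $324.79 = $37,617,177.80.
Margin of safety = ($37,617,177.80 − $16,753,470.19) ÷ $37,617,177.80 = 55.5%.

55.5%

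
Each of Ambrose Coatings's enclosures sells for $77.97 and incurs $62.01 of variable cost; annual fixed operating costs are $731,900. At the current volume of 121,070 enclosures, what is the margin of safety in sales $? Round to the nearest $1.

Unit CM = price − variable cost = $77.97 − $62.01 = $15.96. Break-even units = $731,900 ÷ $15.96 = 45,858.40; break-even revenue = 45,858.40 × $77.97 = $3,575,579.14.
Actual sales revenue = 121,070 × $77.97 = $9,439,827.90.
Margin of safety = $9,439,827.90 − $3,575,579.14 = $5,864,249.

$5,864,249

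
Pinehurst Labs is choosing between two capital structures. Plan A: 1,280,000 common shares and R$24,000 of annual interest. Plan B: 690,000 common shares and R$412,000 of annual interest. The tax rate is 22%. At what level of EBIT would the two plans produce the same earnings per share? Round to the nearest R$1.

Set EPS_A = EPS_B: (EBIT − R$24,000)(1 − 0.22) ÷ 1,280,000 = (EBIT − R$412,000)(1 − 0.22) ÷ 690,000.
The (1 − t) factor cancels: (EBIT − 24,000) × 690,000 = (EBIT − 412,000) × 1,280,000.
EBIT × (1,280,000 − 690,000) = 412,000 × 1,280,000 − 24,000 × 690,000 = 510,800,000,000, so EBIT = 510,800,000,000 ÷ 590,000 = 865,762.71.

R$865,763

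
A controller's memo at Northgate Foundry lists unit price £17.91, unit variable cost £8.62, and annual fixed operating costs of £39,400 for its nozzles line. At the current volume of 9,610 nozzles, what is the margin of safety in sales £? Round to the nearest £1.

Contribution margin per unit = £17.91 − £8.62 = £9.29. Break-even units = £39,400 ÷ £9.29 = 4,241.12; break-even revenue = 4,241.12 × £17.91 = £75,958.45.
Actual sales revenue = 9,610 × £17.91 = £172,115.10.
Margin of safety = £172,115.10 − £75,958.45 = £96,157.

£96,157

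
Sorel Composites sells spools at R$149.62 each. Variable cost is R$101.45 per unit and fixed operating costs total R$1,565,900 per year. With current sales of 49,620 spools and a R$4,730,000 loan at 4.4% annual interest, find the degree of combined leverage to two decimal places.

3.88

Total contribution margin = 49,620 × R$48.17 = R$2,390,195.40.
Subtracting fixed costs: EBIT = R$2,390,195.40 − R$1,565,900 = R$824,295.40. Interest = R$208,120.00, so EBIT − I = R$616,175.40.
Degree of total leverage = total CM / (EBIT − interest) = R$2,390,195.40 / R$616,175.40 = 3.8791.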